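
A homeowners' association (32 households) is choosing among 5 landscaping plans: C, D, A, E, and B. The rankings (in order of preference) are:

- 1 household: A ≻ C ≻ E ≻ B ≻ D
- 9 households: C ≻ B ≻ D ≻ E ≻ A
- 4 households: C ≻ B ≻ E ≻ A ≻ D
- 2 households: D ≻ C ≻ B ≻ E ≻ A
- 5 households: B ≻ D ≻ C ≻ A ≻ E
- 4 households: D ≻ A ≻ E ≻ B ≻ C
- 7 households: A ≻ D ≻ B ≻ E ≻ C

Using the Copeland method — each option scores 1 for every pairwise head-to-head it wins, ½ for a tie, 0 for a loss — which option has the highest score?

C: beats A and E; ties B; loses to D → score 2.5.
D: beats C, A, and E; loses to B → score 3.
A: beats E; loses to C, D, and B → score 1.
E: loses to C, D, A, and B → score 0.
B: beats D, A, and E; ties C → score 3.5.
B has the best pairwise record.

B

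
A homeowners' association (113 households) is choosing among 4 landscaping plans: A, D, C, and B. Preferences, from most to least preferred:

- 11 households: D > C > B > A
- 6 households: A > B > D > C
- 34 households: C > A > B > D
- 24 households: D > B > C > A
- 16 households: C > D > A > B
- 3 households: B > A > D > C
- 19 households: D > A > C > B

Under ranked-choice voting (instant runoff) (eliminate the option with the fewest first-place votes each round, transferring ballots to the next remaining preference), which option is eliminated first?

B

Round 1: A 6, D 54, C 50, B 3. Eliminate B.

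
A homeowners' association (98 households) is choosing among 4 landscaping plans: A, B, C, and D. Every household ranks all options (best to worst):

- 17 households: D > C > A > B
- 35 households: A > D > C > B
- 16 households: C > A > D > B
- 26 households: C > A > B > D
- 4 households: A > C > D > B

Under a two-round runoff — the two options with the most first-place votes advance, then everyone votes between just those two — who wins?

Round 1 first-place votes: A 39, B 0, C 42, D 17.
C and A advance.
Runoff: C is preferred to A by 59 voters; A by 39.
C wins the runoff.

C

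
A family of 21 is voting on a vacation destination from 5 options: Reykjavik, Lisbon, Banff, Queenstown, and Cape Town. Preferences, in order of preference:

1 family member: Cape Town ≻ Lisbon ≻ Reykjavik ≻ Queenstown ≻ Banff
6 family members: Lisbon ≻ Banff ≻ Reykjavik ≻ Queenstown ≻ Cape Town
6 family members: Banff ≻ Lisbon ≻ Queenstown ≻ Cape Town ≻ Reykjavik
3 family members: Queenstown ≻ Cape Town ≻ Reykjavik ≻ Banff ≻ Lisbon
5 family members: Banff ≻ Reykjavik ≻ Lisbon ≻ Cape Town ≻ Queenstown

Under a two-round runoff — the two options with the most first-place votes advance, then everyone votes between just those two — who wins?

Banff

Round 1 first-place votes: Reykjavik 0, Lisbon 6, Banff 11, Queenstown 3, Cape Town 1.
Banff and Lisbon advance.
Runoff: Banff is preferred to Lisbon by 14 voters; Lisbon by 7.
Banff wins the runoff.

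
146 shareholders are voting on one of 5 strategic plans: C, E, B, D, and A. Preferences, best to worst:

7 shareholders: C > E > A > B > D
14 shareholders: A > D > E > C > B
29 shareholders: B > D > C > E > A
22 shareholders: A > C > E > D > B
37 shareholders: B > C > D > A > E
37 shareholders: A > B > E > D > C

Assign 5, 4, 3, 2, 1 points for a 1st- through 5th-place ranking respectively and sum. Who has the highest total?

B

C: 7·5 + 14·2 + 29·3 + 22·4 + 37·4 + 37·1 = 423
E: 7·4 + 14·3 + 29·2 + 22·3 + 37·1 + 37·3 = 342
B: 7·2 + 14·1 + 29·5 + 22·1 + 37·5 + 37·4 = 528
D: 7·1 + 14·4 + 29·4 + 22·2 + 37·3 + 37·2 = 408
A: 7·3 + 14·5 + 29·1 + 22·5 + 37·2 + 37·5 = 489
B has the highest Borda score (528).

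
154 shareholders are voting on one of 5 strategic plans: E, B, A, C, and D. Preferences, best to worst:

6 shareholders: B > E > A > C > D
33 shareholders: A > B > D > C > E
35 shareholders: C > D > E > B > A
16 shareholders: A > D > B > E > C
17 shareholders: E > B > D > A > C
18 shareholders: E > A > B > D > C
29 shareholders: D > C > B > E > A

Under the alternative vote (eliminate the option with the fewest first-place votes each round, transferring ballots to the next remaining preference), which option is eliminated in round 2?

Round 1: E 35, B 6, A 49, C 35, D 29. Eliminate B.
Round 2: E 41, A 49, C 35, D 29. Eliminate D.

D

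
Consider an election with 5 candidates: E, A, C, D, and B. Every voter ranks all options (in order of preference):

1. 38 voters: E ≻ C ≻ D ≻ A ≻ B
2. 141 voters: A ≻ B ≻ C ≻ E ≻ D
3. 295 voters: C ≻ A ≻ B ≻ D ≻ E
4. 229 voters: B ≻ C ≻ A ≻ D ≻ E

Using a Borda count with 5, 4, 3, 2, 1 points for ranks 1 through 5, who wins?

E: 38·5 + 141·2 + 295·1 + 229·1 = 996
A: 38·2 + 141·5 + 295·4 + 229·3 = 2648
C: 38·4 + 141·3 + 295·5 + 229·4 = 2966
D: 38·3 + 141·1 + 295·2 + 229·2 = 1303
B: 38·1 + 141·4 + 295·3 + 229·5 = 2632
C has the highest Borda score (2966).

C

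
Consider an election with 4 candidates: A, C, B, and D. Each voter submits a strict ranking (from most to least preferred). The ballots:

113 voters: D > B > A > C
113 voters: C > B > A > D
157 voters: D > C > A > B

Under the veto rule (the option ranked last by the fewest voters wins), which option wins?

Last-place votes: A 0, C 113, B 157, D 113.
A is ranked last by the fewest voters, so A wins.

A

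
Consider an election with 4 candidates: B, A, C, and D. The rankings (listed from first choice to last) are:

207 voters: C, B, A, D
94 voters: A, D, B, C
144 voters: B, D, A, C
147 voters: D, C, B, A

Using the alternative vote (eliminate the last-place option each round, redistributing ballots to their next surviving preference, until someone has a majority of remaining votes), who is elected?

D

Round 1: B 144, A 94, C 207, D 147. Eliminate A.
Round 2: B 144, C 207, D 241. Eliminate B.
Round 3: C 207, D 385. D has a majority.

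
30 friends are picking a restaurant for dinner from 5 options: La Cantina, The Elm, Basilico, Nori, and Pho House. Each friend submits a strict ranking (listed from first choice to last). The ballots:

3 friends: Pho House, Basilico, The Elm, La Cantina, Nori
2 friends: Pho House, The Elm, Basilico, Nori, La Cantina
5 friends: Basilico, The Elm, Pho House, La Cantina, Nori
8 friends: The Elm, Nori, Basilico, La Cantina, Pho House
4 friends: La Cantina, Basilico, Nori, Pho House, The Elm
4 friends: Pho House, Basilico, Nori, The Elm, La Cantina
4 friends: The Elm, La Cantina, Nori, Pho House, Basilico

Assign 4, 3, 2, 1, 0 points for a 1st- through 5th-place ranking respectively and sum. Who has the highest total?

The Elm

La Cantina: 3·1 + 2·0 + 5·1 + 8·1 + 4·4 + 4·0 + 4·3 = 44
The Elm: 3·2 + 2·3 + 5·3 + 8·4 + 4·0 + 4·1 + 4·4 = 79
Basilico: 3·3 + 2·2 + 5·4 + 8·2 + 4·3 + 4·3 + 4·0 = 73
Nori: 3·0 + 2·1 + 5·0 + 8·3 + 4·2 + 4·2 + 4·2 = 50
Pho House: 3·4 + 2·4 + 5·2 + 8·0 + 4·1 + 4·4 + 4·1 = 54
The Elm has the highest Borda score (79).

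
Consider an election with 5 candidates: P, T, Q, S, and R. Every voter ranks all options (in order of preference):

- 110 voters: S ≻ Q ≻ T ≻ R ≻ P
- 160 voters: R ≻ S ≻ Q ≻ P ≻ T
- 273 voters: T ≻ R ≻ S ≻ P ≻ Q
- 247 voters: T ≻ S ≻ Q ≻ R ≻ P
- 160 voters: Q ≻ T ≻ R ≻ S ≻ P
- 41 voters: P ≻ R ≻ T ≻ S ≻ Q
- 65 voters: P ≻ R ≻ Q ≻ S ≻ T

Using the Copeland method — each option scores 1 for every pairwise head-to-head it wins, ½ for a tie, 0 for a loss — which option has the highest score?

T

P: loses to T, Q, S, and R → score 0.
T: beats P, Q, S, and R → score 4.
Q: beats P; loses to T, S, and R → score 1.
S: beats P and Q; loses to T and R → score 2.
R: beats P, Q, and S; loses to T → score 3.
T has the best pairwise record.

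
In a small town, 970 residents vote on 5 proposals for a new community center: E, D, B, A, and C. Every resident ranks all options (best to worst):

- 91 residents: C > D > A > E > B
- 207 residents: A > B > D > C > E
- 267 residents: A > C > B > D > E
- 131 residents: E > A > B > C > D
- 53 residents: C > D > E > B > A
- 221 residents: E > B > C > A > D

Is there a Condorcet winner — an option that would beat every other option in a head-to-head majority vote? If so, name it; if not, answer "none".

A

A vs E: 565–405 for A.
A vs D: 826–144 for A.
A vs B: 696–274 for A.
A vs C: 605–365 for A.
A beats every other option head-to-head.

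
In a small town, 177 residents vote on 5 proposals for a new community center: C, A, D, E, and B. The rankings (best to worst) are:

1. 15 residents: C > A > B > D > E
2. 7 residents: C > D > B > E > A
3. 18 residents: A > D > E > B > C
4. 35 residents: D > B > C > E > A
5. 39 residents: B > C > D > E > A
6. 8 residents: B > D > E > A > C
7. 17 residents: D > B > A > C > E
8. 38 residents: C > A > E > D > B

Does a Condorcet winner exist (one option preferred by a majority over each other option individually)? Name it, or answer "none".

Checking pairwise contests:
B beats C 117–60.
C beats A 134–43.
C beats D 99–78.
C beats E 151–26.
D beats B 115–62.
Every option loses at least one head-to-head, so there is no Condorcet winner.

none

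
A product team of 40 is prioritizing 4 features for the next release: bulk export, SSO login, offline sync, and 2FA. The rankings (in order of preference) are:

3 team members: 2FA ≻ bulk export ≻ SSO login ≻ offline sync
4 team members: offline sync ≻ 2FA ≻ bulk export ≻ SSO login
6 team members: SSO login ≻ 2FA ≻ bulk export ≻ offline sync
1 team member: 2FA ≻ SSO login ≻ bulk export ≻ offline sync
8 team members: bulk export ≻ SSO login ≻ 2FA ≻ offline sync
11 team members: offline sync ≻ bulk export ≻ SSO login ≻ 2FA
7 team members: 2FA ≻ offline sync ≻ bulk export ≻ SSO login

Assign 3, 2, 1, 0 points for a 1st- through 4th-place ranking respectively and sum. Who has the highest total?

bulk export: 3·2 + 4·1 + 6·1 + 1·1 + 8·3 + 11·2 + 7·1 = 70
SSO login: 3·1 + 4·0 + 6·3 + 1·2 + 8·2 + 11·1 + 7·0 = 50
offline sync: 3·0 + 4·3 + 6·0 + 1·0 + 8·0 + 11·3 + 7·2 = 59
2FA: 3·3 + 4·2 + 6·2 + 1·3 + 8·1 + 11·0 + 7·3 = 61
bulk export has the highest Borda score (70).

bulk export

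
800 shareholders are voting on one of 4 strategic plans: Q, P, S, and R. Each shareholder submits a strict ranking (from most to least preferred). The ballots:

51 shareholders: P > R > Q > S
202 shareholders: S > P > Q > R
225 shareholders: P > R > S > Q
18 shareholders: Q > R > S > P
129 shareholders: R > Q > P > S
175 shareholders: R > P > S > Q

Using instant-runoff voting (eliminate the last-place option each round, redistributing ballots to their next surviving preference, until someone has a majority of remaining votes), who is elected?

Round 1: Q 18, P 276, S 202, R 304. Eliminate Q.
Round 2: P 276, S 202, R 322. Eliminate S.
Round 3: P 478, R 322. P has a majority.

P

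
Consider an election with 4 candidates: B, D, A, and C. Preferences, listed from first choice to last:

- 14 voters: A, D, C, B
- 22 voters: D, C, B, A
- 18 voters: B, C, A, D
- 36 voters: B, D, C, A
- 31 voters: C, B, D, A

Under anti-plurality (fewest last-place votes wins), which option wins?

C

Last-place votes: B 14, D 18, A 89, C 0.
C is ranked last by the fewest voters, so C wins.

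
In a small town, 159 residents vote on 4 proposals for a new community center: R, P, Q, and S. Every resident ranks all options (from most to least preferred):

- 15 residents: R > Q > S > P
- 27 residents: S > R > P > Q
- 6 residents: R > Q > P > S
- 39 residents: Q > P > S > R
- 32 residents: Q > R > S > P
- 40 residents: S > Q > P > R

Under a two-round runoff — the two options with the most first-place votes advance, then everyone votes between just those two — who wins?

Round 1 first-place votes: R 21, P 0, Q 71, S 67.
Q and S advance.
Runoff: Q is preferred to S by 92 voters; S by 67.
Q wins the runoff.

Q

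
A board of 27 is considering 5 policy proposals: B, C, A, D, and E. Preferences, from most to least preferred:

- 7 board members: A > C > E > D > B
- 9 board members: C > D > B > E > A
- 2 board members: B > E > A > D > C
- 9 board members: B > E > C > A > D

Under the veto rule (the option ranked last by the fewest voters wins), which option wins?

E

Last-place votes: B 7, C 2, A 9, D 9, E 0.
E is ranked last by the fewest voters, so E wins.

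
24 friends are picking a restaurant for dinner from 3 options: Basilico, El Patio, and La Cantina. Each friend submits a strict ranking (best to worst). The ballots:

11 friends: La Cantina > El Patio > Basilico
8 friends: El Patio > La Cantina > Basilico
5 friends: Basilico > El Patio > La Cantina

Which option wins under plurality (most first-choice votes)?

La Cantina

First-place votes: Basilico 5, El Patio 8, La Cantina 11.
La Cantina has the most first-place votes.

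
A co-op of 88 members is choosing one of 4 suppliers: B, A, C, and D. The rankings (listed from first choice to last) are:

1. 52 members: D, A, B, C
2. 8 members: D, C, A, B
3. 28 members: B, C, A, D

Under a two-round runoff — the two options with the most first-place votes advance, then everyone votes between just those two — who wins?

Round 1 first-place votes: B 28, A 0, C 0, D 60.
D and B advance.
Runoff: D is preferred to B by 60 voters; B by 28.
D wins the runoff.

D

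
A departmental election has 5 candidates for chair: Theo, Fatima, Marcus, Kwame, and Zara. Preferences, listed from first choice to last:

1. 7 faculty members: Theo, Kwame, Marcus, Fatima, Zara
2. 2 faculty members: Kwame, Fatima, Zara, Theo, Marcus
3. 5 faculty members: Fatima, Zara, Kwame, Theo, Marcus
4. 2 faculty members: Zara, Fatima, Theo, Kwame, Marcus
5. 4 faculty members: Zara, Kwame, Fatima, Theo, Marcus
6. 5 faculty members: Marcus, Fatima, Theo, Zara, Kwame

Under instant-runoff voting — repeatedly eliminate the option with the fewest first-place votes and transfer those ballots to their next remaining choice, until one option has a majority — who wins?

Round 1: Theo 7, Fatima 5, Marcus 5, Kwame 2, Zara 6. Eliminate Kwame.
Round 2: Theo 7, Fatima 7, Marcus 5, Zara 6. Eliminate Marcus.
Round 3: Theo 7, Fatima 12, Zara 6. Eliminate Zara.
Round 4: Theo 7, Fatima 18. Fatima has a majority.

Fatima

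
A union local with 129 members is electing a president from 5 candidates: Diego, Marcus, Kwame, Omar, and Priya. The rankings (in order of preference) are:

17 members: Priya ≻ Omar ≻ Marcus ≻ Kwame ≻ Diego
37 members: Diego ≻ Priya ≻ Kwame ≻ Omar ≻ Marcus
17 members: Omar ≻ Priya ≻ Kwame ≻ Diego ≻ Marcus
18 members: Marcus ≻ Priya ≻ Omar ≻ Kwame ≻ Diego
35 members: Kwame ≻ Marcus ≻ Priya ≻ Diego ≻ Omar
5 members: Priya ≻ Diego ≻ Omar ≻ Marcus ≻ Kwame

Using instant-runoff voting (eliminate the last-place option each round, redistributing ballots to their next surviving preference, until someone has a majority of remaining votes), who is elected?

Priya

Round 1: Diego 37, Marcus 18, Kwame 35, Omar 17, Priya 22. Eliminate Omar.
Round 2: Diego 37, Marcus 18, Kwame 35, Priya 39. Eliminate Marcus.
Round 3: Diego 37, Kwame 35, Priya 57. Eliminate Kwame.
Round 4: Diego 37, Priya 92. Priya has a majority.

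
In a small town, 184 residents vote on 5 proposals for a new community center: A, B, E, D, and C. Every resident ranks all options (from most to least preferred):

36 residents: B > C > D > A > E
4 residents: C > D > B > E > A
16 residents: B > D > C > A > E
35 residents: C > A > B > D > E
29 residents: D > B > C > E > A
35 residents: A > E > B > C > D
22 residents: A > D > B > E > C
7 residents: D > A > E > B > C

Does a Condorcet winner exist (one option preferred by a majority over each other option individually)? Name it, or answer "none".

none

Checking pairwise contests:
C beats A 120–64.
A beats B 99–85.
A beats E 151–33.
B beats D 122–62.
B beats C 145–39.
Every option loses at least one head-to-head, so there is no Condorcet winner.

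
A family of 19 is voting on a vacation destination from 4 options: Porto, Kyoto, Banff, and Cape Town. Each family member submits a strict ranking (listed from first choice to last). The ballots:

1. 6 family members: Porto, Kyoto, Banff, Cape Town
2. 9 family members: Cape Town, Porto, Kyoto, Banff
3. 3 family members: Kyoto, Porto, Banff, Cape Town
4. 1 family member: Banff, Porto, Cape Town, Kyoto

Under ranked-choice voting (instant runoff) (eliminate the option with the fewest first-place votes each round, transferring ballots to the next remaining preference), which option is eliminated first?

Banff

Round 1: Porto 6, Kyoto 3, Banff 1, Cape Town 9. Eliminate Banff.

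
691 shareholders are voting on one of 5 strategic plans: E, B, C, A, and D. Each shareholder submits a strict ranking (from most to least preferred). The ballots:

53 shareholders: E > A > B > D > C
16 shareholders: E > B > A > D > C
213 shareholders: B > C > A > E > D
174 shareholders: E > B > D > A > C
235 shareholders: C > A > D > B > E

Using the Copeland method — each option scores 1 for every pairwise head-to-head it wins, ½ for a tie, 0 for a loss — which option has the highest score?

B

E: beats D; loses to B, C, and A → score 1.
B: beats E, C, A, and D → score 4.
C: beats E, A, and D; loses to B → score 3.
A: beats E and D; loses to B and C → score 2.
D: loses to E, B, C, and A → score 0.
B has the best pairwise record.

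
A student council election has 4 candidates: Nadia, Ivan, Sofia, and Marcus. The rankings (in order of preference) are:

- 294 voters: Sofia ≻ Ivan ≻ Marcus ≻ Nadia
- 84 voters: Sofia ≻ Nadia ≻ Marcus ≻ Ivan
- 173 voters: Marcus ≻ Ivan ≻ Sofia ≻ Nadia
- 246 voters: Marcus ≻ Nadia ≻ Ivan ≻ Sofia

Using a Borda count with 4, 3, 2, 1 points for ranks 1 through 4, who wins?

Nadia: 294·1 + 84·3 + 173·1 + 246·3 = 1457
Ivan: 294·3 + 84·1 + 173·3 + 246·2 = 1977
Sofia: 294·4 + 84·4 + 173·2 + 246·1 = 2104
Marcus: 294·2 + 84·2 + 173·4 + 246·4 = 2432
Marcus has the highest Borda score (2432).

Marcus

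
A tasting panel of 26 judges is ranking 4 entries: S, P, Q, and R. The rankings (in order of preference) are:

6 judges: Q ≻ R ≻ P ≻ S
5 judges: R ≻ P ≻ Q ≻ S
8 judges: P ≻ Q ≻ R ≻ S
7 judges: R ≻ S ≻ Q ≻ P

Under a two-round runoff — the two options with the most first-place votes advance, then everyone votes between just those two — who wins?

R

Round 1 first-place votes: S 0, P 8, Q 6, R 12.
R and P advance.
Runoff: R is preferred to P by 18 voters; P by 8.
R wins the runoff.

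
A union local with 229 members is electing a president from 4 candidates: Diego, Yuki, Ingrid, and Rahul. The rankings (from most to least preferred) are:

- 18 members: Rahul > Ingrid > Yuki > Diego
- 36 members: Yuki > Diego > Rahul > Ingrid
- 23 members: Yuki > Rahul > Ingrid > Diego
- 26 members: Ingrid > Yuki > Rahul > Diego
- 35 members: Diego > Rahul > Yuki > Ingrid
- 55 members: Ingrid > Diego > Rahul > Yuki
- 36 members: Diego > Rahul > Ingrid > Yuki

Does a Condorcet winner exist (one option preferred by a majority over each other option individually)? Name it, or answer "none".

Checking pairwise contests:
Ingrid beats Diego 122–107.
Diego beats Yuki 126–103.
Rahul beats Ingrid 148–81.
Diego beats Rahul 162–67.
Every option loses at least one head-to-head, so there is no Condorcet winner.

none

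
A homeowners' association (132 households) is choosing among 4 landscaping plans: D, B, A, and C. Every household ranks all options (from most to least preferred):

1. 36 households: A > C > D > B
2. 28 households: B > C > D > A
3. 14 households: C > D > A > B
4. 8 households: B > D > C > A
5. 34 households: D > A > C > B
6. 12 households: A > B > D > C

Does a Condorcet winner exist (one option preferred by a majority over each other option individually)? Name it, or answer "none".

Checking pairwise contests:
C beats D 78–54.
D beats B 84–48.
D beats A 84–48.
A beats C 82–50.
Every option loses at least one head-to-head, so there is no Condorcet winner.

none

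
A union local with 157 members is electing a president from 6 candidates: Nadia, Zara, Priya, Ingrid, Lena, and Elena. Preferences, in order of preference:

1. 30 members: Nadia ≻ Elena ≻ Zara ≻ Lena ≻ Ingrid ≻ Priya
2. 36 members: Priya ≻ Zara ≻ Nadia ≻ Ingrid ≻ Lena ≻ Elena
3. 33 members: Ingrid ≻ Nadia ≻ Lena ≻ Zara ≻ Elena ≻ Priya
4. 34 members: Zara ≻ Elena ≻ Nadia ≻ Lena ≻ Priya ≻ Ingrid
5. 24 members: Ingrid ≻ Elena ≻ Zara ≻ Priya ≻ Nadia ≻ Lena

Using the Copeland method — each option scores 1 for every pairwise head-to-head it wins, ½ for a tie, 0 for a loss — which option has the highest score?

Nadia: beats Priya, Ingrid, Lena, and Elena; loses to Zara → score 4.
Zara: beats Nadia, Priya, Ingrid, Lena, and Elena → score 5.
Priya: loses to Nadia, Zara, Ingrid, Lena, and Elena → score 0.
Ingrid: beats Priya, Lena, and Elena; loses to Nadia and Zara → score 3.
Lena: beats Priya; loses to Nadia, Zara, Ingrid, and Elena → score 1.
Elena: beats Priya and Lena; loses to Nadia, Zara, and Ingrid → score 2.
Zara has the best pairwise record.

Zara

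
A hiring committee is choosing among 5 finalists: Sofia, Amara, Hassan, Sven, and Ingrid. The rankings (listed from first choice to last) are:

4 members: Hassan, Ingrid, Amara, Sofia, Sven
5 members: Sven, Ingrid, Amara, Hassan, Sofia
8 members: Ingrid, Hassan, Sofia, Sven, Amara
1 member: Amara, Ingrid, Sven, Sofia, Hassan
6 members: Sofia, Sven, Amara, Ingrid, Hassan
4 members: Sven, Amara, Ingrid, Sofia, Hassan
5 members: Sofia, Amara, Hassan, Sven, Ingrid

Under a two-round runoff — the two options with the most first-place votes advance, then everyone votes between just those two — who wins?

Sofia

Round 1 first-place votes: Sofia 11, Amara 1, Hassan 4, Sven 9, Ingrid 8.
Sofia and Sven advance.
Runoff: Sofia is preferred to Sven by 23 voters; Sven by 10.
Sofia wins the runoff.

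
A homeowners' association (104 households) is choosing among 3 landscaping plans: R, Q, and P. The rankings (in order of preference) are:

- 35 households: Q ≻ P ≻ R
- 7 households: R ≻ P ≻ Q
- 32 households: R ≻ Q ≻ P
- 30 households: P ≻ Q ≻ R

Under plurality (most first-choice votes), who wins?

R

First-place votes: R 39, Q 35, P 30.
R has the most first-place votes.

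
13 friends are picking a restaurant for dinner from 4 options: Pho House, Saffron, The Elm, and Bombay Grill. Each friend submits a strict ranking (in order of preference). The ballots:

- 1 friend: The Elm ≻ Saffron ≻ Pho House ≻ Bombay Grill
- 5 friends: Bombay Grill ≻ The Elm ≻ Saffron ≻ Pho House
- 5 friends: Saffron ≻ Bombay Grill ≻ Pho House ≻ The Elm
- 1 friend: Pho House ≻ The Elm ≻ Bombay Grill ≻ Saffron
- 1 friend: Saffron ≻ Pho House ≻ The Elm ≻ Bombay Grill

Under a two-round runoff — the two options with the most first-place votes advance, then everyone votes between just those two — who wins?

Round 1 first-place votes: Pho House 1, Saffron 6, The Elm 1, Bombay Grill 5.
Saffron and Bombay Grill advance.
Runoff: Saffron is preferred to Bombay Grill by 7 voters; Bombay Grill by 6.
Saffron wins the runoff.

Saffron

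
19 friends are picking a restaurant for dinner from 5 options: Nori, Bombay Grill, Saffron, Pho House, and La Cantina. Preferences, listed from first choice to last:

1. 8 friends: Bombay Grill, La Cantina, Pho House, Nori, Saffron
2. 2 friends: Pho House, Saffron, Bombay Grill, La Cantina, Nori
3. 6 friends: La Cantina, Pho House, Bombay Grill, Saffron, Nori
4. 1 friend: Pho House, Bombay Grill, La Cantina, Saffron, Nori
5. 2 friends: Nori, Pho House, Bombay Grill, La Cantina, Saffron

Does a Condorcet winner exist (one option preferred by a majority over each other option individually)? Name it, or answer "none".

none

Checking pairwise contests:
Bombay Grill beats Nori 17–2.
Pho House beats Bombay Grill 11–8.
Nori beats Saffron 10–9.
La Cantina beats Pho House 14–5.
Bombay Grill beats La Cantina 13–6.
Every option loses at least one head-to-head, so there is no Condorcet winner.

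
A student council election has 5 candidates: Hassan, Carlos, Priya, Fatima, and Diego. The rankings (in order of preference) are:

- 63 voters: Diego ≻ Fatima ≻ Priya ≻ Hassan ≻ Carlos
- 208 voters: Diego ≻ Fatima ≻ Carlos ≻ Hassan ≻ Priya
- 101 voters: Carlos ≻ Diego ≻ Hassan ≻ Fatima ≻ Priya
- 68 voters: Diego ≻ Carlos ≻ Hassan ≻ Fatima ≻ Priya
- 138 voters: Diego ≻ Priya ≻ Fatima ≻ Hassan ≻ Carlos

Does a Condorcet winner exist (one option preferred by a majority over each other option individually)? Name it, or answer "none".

Diego vs Hassan: 578–0 for Diego.
Diego vs Carlos: 477–101 for Diego.
Diego vs Priya: 578–0 for Diego.
Diego vs Fatima: 578–0 for Diego.
Diego beats every other option head-to-head.

Diego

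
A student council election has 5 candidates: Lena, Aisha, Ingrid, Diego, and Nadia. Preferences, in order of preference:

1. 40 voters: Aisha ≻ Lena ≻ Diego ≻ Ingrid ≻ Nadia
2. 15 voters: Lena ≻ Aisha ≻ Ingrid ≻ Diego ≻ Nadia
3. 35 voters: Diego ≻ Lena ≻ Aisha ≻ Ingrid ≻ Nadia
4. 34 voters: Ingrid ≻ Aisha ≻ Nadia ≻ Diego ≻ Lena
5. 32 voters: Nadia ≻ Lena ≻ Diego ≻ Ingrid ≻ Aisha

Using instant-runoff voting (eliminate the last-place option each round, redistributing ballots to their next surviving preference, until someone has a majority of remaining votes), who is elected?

Aisha

Round 1: Lena 15, Aisha 40, Ingrid 34, Diego 35, Nadia 32. Eliminate Lena.
Round 2: Aisha 55, Ingrid 34, Diego 35, Nadia 32. Eliminate Nadia.
Round 3: Aisha 55, Ingrid 34, Diego 67. Eliminate Ingrid.
Round 4: Aisha 89, Diego 67. Aisha has a majority.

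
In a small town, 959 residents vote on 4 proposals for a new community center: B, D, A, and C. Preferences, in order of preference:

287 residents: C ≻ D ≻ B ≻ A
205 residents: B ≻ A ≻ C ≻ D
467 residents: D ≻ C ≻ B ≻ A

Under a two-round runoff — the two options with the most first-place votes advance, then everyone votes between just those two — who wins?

Round 1 first-place votes: B 205, D 467, A 0, C 287.
D and C advance.
Runoff: D is preferred to C by 467 voters; C by 492.
C wins the runoff.

C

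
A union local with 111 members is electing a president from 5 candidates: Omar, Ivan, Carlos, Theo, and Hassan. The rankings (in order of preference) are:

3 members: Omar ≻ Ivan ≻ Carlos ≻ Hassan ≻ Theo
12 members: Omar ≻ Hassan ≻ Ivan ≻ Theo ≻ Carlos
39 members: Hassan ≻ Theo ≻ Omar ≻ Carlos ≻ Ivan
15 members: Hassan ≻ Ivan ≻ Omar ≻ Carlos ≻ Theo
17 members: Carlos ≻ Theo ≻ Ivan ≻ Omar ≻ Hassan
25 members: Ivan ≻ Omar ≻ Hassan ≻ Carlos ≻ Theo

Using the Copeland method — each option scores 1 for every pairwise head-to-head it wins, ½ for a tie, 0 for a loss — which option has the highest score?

Hassan

Omar: beats Carlos and Hassan; loses to Ivan and Theo → score 2.
Ivan: beats Omar; loses to Carlos, Theo, and Hassan → score 1.
Carlos: beats Ivan and Theo; loses to Omar and Hassan → score 2.
Theo: beats Omar and Ivan; loses to Carlos and Hassan → score 2.
Hassan: beats Ivan, Carlos, and Theo; loses to Omar → score 3.
Hassan has the best pairwise record.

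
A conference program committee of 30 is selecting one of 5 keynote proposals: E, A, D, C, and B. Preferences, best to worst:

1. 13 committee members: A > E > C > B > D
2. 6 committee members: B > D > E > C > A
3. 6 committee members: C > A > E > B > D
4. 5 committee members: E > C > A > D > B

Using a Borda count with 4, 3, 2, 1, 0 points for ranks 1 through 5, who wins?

E: 13·3 + 6·2 + 6·2 + 5·4 = 83
A: 13·4 + 6·0 + 6·3 + 5·2 = 80
D: 13·0 + 6·3 + 6·0 + 5·1 = 23
C: 13·2 + 6·1 + 6·4 + 5·3 = 71
B: 13·1 + 6·4 + 6·1 + 5·0 = 43
E has the highest Borda score (83).

E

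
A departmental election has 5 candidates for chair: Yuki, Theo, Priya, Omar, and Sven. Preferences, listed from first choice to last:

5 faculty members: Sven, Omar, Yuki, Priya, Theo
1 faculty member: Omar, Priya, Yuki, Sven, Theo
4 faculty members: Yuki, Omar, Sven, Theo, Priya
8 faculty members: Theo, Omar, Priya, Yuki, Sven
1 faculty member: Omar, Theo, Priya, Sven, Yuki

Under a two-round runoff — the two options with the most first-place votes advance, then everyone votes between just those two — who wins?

Round 1 first-place votes: Yuki 4, Theo 8, Priya 0, Omar 2, Sven 5.
Theo and Sven advance.
Runoff: Theo is preferred to Sven by 9 voters; Sven by 10.
Sven wins the runoff.

Sven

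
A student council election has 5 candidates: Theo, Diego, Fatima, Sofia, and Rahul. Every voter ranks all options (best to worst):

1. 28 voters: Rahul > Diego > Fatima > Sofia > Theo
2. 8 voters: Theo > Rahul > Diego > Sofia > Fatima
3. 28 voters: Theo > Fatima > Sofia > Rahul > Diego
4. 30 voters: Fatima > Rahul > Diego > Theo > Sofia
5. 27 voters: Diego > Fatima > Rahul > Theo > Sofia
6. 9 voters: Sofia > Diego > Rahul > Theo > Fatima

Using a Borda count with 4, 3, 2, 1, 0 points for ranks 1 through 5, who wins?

Fatima

Theo: 28·0 + 8·4 + 28·4 + 30·1 + 27·1 + 9·1 = 210
Diego: 28·3 + 8·2 + 28·0 + 30·2 + 27·4 + 9·3 = 295
Fatima: 28·2 + 8·0 + 28·3 + 30·4 + 27·3 + 9·0 = 341
Sofia: 28·1 + 8·1 + 28·2 + 30·0 + 27·0 + 9·4 = 128
Rahul: 28·4 + 8·3 + 28·1 + 30·3 + 27·2 + 9·2 = 326
Fatima has the highest Borda score (341).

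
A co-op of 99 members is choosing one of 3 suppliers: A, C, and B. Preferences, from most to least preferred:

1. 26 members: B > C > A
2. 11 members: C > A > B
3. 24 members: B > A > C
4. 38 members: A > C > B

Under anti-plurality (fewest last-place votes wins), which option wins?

C

Last-place votes: A 26, C 24, B 49.
C is ranked last by the fewest voters, so C wins.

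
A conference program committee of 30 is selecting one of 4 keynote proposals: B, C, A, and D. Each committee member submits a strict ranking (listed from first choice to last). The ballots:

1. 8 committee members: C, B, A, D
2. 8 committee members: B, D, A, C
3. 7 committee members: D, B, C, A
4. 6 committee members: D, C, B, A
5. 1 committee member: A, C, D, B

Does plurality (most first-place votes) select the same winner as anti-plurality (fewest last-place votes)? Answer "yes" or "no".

Plurality — first-place votes: B 8, C 8, A 1, D 13. Winner: D.
Anti-plurality — last-place votes: B 1, C 8, A 13, D 8. Winner: B.
The two methods disagree.

no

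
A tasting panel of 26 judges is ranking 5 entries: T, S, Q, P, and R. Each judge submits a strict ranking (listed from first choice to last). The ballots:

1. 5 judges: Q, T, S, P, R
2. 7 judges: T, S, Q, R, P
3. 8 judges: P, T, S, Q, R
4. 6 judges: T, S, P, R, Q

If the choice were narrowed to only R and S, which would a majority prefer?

S

Voters preferring R to S: 0; preferring S to R: 26.
S wins the head-to-head.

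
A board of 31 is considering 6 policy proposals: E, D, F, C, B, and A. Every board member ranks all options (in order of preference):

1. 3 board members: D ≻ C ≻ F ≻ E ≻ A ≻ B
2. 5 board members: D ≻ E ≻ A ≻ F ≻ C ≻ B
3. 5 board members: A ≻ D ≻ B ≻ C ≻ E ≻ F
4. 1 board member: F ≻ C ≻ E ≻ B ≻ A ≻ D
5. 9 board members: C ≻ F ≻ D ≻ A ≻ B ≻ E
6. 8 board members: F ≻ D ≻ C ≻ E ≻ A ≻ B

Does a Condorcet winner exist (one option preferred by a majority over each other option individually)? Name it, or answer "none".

Checking pairwise contests:
D beats E 30–1.
F beats D 18–13.
C beats F 17–14.
D beats C 21–10.
E beats B 17–14.
E beats A 17–14.
Every option loses at least one head-to-head, so there is no Condorcet winner.

none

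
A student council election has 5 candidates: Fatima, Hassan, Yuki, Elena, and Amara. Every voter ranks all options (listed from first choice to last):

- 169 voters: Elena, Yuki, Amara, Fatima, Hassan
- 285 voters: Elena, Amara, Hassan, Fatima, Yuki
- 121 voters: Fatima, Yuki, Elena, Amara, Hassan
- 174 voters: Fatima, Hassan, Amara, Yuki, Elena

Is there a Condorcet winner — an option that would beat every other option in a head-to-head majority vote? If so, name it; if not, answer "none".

Elena vs Fatima: 454–295 for Elena.
Elena vs Hassan: 575–174 for Elena.
Elena vs Yuki: 454–295 for Elena.
Elena vs Amara: 575–174 for Elena.
Elena beats every other option head-to-head.

Elena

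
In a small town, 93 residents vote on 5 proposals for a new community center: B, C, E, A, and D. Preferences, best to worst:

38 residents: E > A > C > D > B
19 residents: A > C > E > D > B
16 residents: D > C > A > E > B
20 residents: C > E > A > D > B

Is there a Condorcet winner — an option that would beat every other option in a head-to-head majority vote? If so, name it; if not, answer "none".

none

Checking pairwise contests:
C beats B 93–0.
A beats C 57–36.
C beats E 55–38.
E beats A 58–35.
C beats D 77–16.
Every option loses at least one head-to-head, so there is no Condorcet winner.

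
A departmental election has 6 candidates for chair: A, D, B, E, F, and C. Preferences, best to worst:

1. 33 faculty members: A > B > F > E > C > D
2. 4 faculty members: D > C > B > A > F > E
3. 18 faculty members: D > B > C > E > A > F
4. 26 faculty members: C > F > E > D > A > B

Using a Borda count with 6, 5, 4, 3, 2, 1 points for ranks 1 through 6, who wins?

A: 33·6 + 4·3 + 18·2 + 26·2 = 298
D: 33·1 + 4·6 + 18·6 + 26·3 = 243
B: 33·5 + 4·4 + 18·5 + 26·1 = 297
E: 33·3 + 4·1 + 18·3 + 26·4 = 261
F: 33·4 + 4·2 + 18·1 + 26·5 = 288
C: 33·2 + 4·5 + 18·4 + 26·6 = 314
C has the highest Borda score (314).

C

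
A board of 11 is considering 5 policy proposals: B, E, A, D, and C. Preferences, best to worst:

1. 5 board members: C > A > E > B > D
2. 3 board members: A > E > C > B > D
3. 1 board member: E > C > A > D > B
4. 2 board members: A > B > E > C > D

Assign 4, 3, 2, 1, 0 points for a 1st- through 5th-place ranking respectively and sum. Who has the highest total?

B: 5·1 + 3·1 + 1·0 + 2·3 = 14
E: 5·2 + 3·3 + 1·4 + 2·2 = 27
A: 5·3 + 3·4 + 1·2 + 2·4 = 37
D: 5·0 + 3·0 + 1·1 + 2·0 = 1
C: 5·4 + 3·2 + 1·3 + 2·1 = 31
A has the highest Borda score (37).

A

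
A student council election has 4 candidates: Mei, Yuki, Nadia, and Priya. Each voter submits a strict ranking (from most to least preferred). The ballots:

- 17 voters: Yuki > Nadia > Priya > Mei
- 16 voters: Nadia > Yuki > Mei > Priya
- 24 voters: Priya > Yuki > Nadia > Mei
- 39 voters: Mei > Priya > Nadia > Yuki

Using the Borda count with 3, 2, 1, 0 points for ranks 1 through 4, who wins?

Mei: 17·0 + 16·1 + 24·0 + 39·3 = 133
Yuki: 17·3 + 16·2 + 24·2 + 39·0 = 131
Nadia: 17·2 + 16·3 + 24·1 + 39·1 = 145
Priya: 17·1 + 16·0 + 24·3 + 39·2 = 167
Priya has the highest Borda score (167).

Priya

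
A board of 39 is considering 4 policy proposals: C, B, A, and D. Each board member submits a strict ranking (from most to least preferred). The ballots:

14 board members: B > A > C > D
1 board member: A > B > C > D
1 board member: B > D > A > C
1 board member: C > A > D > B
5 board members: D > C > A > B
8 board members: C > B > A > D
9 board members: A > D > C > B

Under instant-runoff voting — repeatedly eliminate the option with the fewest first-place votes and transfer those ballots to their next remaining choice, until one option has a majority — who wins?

C

Round 1: C 9, B 15, A 10, D 5. Eliminate D.
Round 2: C 14, B 15, A 10. Eliminate A.
Round 3: C 23, B 16. C has a majority.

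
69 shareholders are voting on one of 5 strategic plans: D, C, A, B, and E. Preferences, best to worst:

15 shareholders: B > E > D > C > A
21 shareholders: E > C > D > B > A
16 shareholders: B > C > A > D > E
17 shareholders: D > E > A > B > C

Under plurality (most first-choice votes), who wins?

B

First-place votes: D 17, C 0, A 0, B 31, E 21.
B has the most first-place votes.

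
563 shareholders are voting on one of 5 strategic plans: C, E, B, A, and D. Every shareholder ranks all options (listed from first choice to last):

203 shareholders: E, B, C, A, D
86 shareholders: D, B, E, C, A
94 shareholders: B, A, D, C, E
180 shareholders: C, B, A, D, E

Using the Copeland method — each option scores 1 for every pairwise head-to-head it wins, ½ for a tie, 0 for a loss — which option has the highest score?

B

C: beats A and D; loses to E and B → score 2.
E: beats C and A; loses to B and D → score 2.
B: beats C, E, A, and D → score 4.
A: beats D; loses to C, E, and B → score 1.
D: beats E; loses to C, B, and A → score 1.
B has the best pairwise record.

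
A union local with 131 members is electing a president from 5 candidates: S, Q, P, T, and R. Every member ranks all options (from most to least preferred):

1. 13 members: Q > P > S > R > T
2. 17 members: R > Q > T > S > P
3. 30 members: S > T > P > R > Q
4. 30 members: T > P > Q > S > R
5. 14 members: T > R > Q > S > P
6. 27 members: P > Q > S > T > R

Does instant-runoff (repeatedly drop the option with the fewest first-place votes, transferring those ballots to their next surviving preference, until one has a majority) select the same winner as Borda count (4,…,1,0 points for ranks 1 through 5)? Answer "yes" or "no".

Instant-runoff — R1 S 30, Q 13, P 27, T 44, R 17 (Q out); R2 S 30, P 40, T 44, R 17 (R out); R3 S 30, P 40, T 61 (S out); R4 P 40, T 91 (T winner). Winner: T.
Borda — scores: S 261, Q 272, P 297, T 327, R 153. Winner: T.
The two methods agree.

yes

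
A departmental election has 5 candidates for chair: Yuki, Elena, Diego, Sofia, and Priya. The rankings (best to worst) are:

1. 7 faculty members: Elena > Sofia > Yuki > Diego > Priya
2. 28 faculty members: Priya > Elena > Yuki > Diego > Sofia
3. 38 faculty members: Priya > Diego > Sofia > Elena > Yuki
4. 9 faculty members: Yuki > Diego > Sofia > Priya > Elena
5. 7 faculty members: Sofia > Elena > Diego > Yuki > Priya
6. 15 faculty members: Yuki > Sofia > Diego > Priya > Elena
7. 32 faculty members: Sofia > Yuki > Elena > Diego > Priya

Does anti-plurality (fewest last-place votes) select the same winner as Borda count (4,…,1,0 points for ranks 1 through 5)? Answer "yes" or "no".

no

Anti-plurality — last-place votes: Yuki 38, Elena 24, Diego 0, Sofia 28, Priya 46. Winner: Diego.
Borda — scores: Yuki 269, Elena 235, Diego 252, Sofia 316, Priya 288. Winner: Sofia.
The two methods disagree.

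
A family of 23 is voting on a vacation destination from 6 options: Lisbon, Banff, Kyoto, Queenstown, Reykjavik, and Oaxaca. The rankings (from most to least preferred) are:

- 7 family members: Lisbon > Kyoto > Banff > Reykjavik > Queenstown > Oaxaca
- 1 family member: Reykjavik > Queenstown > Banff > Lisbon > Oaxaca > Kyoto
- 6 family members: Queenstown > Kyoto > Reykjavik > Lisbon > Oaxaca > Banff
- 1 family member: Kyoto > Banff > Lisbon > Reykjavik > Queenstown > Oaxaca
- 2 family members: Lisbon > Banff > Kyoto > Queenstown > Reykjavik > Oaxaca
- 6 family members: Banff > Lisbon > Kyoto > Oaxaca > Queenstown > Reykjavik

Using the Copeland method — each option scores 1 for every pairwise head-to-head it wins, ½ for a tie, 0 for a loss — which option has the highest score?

Lisbon

Lisbon: beats Banff, Kyoto, Queenstown, Reykjavik, and Oaxaca → score 5.
Banff: beats Queenstown, Reykjavik, and Oaxaca; loses to Lisbon and Kyoto → score 3.
Kyoto: beats Banff, Queenstown, Reykjavik, and Oaxaca; loses to Lisbon → score 4.
Queenstown: beats Reykjavik and Oaxaca; loses to Lisbon, Banff, and Kyoto → score 2.
Reykjavik: beats Oaxaca; loses to Lisbon, Banff, Kyoto, and Queenstown → score 1.
Oaxaca: loses to Lisbon, Banff, Kyoto, Queenstown, and Reykjavik → score 0.
Lisbon has the best pairwise record.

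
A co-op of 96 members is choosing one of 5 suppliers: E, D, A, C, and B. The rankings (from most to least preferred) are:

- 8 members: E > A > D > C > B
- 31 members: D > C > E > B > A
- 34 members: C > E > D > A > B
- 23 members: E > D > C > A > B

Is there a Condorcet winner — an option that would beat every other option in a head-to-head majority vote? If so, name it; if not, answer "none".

none

Checking pairwise contests:
C beats E 65–31.
E beats D 65–31.
E beats A 96–0.
D beats C 62–34.
E beats B 96–0.
Every option loses at least one head-to-head, so there is no Condorcet winner.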